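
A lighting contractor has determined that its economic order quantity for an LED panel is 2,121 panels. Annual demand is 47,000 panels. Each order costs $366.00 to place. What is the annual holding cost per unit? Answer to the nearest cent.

The basic EOQ model gives Q* = √(2DS/H); rearrange for the unknown.
From Q* = √(2DS/H): H = 2DS / Q*² = 2 × 47,000 × 366 / 2,121² = 7.6476.

H ≈ $7.65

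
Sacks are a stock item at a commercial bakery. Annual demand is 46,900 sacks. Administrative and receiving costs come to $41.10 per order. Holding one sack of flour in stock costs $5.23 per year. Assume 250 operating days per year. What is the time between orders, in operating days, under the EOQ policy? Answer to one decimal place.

The optimal lot size = √(2DS/H) = √(2 × 46,900 × 41.1 / 5.23) ≈ 858.56.
Cycle time = Q*/D × 250 = 858.56 / 46,900 × 250 ≈ 4.577 days.

T ≈ 4.6 days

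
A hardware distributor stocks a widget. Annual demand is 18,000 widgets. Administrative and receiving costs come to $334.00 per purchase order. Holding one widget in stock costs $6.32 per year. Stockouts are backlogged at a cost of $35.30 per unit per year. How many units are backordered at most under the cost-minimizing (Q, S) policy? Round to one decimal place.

S* ≈ 227.4 widgets

With planned backorders, Q* = √(2DS/H) · √((H+B)/B).
√(2DS/H) = √(2 × 18,000 × 334 / 6.32) = 1379.323.
√((H+B)/B) = √((6.32+35.3)/35.3) = 1.0858.
Q* ≈ 1497.717.
S* = Q* · H/(H+B) = 1497.717 × 6.32/41.62 ≈ 227.428.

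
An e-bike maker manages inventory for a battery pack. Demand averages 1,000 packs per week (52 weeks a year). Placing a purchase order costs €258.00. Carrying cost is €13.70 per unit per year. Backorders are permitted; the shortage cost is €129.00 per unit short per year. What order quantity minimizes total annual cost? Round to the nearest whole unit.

Q* ≈ 1,472 packs

Annual demand D = 1,000 × 52 = 52,000.
With planned backorders, Q* = √(2DS/H) · √((H+B)/B).
√(2DS/H) = √(2 × 52,000 × 258 / 13.7) = 1399.479.
√((H+B)/B) = √((13.7+129)/129) = 1.0518.
Q* ≈ 1471.917.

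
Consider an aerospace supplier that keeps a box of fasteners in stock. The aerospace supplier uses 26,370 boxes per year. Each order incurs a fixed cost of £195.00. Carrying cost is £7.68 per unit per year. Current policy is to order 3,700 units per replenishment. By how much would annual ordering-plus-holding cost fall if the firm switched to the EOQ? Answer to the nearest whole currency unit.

EOQ = √(2DS/H) = √(2 × 26,370 × 195 / 7.68) ≈ 1157.20.
Cost at Q* = (D/Q*)S + (Q*/2)H = √(2DSH) ≈ £8,887.26.
Cost at Q = 3,700: (26,370/3,700)×195 + (3,700/2)×7.68 = £1,389.77 + £14,208.00 = £15,597.77.
Excess = £15,597.77 − £8,887.26 = £6,710.51.

Extra cost ≈ £6,711 per year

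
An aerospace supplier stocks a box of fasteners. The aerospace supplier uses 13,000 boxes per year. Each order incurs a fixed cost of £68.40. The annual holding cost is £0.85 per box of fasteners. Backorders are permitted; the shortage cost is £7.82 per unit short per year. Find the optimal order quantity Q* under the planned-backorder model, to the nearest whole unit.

Q* ≈ 1,523 boxes

With planned backorders, Q* = √(2DS/H) · √((H+B)/B).
√(2DS/H) = √(2 × 13,000 × 68.4 / 0.85) = 1446.456.
√((H+B)/B) = √((0.85+7.82)/7.82) = 1.0529.
Q* ≈ 1523.040.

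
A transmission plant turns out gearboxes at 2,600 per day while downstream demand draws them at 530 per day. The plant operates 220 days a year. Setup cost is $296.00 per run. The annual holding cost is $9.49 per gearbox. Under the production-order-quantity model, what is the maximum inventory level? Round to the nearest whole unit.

I_max ≈ 2,406 gearboxes

Annual demand D = 530 × 220 = 116,600.
Production build-up factor (1 − d/p) = 1 − 530/2,600 = 0.7962.
Q* = √(2DS / (H(1 − d/p))) = √(2 × 116,600 × 296 / (9.49 × 0.7962)).
= √(69,027,200 / 7.5555) ≈ 3022.585.
Maximum inventory = Q*(1 − d/p) = 3022.585 × 0.7962 ≈ 2406.443.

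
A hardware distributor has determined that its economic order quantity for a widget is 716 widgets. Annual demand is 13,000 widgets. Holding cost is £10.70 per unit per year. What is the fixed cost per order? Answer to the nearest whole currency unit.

S ≈ £211

The basic EOQ model gives Q* = √(2DS/H); rearrange for the unknown.
From Q* = √(2DS/H): S = Q*²H / (2D) = 716² × 10.7 / (2 × 13,000) = 210.9777.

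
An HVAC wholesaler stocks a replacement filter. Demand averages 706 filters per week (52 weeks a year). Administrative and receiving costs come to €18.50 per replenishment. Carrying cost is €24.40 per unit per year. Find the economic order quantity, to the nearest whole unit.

Q* ≈ 236 filters

Annual demand D = 706 × 52 = 36,712.
EOQ = √(2DS / H) = √(2 × 36,712 × 18.5 / 24.4).
= √(1,358,344 / 24.4) = √55,669.8361 ≈ 235.945.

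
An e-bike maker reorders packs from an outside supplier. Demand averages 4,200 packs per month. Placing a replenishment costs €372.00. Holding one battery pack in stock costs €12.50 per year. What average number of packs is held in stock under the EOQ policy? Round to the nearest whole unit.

Annual demand D = 4,200 × 12 = 50,400.
The optimal lot size = √(2DS/H) = √(2 × 50,400 × 372 / 12.5) ≈ 1732.00.
Average inventory = Q*/2 ≈ 1732.00 / 2 = 865.998.

Average inventory ≈ 866 packs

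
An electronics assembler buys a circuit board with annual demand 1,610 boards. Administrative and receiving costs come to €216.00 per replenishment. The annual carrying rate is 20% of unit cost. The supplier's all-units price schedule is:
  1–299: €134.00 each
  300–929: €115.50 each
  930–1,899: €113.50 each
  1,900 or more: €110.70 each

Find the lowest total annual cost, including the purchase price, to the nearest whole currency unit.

TC* ≈ €190,579

Holding cost per unit per year at price C is H = 0.20·C.
Candidates are each tier's EOQ (if it falls in that tier) and each price-break quantity.
EOQ at €134.00 = 161.1 (feasible in tier 1): TC = 1,610×€134.00 + (1,610/161.1)×216 + (161.1/2)×0.20×€134.00 = €220,057.40.
EOQ at €115.50 = 173.5 < 300, so use break Q=300: TC = 1,610×€115.50 + (1,610/300.0)×216 + (300.0/2)×0.20×€115.50 = €190,579.20.
EOQ at €113.50 = 175.0 < 930, so use break Q=930: TC = 1,610×€113.50 + (1,610/930.0)×216 + (930.0/2)×0.20×€113.50 = €193,664.44.
EOQ at €110.70 = 177.2 < 1900, so use break Q=1900: TC = 1,610×€110.70 + (1,610/1900.0)×216 + (1900.0/2)×0.20×€110.70 = €199,443.03.
Lowest total cost among the candidates is at Q = 300.0.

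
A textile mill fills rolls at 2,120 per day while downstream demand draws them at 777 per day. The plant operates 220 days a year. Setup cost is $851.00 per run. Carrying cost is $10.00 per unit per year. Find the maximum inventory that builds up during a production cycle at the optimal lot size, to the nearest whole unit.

Annual demand D = 777 × 220 = 170,940.
Production build-up factor (1 − d/p) = 1 − 777/2,120 = 0.6335.
Q* = √(2DS / (H(1 − d/p))) = √(2 × 170,940 × 851 / (10 × 0.6335)).
= √(290,939,880 / 6.3349) ≈ 6776.907.
Maximum inventory = Q*(1 − d/p) = 6776.907 × 0.6335 ≈ 4293.107.

I_max ≈ 4,293 rolls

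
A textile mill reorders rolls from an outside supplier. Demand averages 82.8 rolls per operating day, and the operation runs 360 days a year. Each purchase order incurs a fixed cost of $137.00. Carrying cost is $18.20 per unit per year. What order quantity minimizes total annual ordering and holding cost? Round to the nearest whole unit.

Annual demand D = 82.8 × 360 = 29,808.
EOQ = √(2DS / H) = √(2 × 29,808 × 137 / 18.2).
= √(8,167,392 / 18.2) = √448,757.8022 ≈ 669.894.

Q* ≈ 670 rolls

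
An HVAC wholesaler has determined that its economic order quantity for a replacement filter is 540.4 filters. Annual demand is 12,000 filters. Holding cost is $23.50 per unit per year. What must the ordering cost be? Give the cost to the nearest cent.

The basic EOQ model gives Q* = √(2DS/H); rearrange for the unknown.
From Q* = √(2DS/H): S = Q*²H / (2D) = 540.4² × 23.5 / (2 × 12,000) = 285.9482.

S ≈ $285.95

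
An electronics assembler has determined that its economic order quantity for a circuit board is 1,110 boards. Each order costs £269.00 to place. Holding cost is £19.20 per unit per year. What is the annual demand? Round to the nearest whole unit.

D ≈ 43,971 boards per year

Invert the EOQ relation Q*² = 2DS/H.
From Q* = √(2DS/H): D = Q*²H / (2S) = 1,110² × 19.2 / (2 × 269) = 43970.855.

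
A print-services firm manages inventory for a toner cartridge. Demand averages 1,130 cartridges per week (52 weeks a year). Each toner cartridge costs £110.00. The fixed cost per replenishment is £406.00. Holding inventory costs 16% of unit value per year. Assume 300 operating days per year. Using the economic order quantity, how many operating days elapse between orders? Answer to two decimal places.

T ≈ 8.41 days

Annual demand D = 1,130 × 52 = 58,760.
Holding cost H = 0.16 × £110.00 = £17.6000 per unit per year.
EOQ = √(2DS/H) = √(2 × 58,760 × 406 / 17.6) ≈ 1646.50.
Cycle time = Q*/D × 300 = 1646.50 / 58,760 × 300 ≈ 8.406 days.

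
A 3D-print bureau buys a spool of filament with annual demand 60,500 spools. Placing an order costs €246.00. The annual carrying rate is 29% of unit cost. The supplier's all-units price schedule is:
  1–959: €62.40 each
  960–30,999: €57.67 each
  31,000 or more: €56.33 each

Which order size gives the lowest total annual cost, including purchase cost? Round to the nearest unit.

Q* ≈ 1,334 spools

Holding cost per unit per year at price C is H = 0.29·C.
For each price level, check whether its EOQ is feasible; otherwise the best quantity at that price is the breakpoint.
Tier 1 (€62.40): EOQ = 1282.5 exceeds tier's upper bound 959, so this tier is dominated.
EOQ at €57.67 = 1334.1 (feasible in tier 2): TC = 60,500×€57.67 + (60,500/1334.1)×246 + (1334.1/2)×0.29×€57.67 = €3,511,346.78.
EOQ at €56.33 = 1349.9 < 31000, so use break Q=31000: TC = 60,500×€56.33 + (60,500/31000.0)×246 + (31000.0/2)×0.29×€56.33 = €3,661,648.45.
Lowest total cost is €3,511,346.78 at Q = 1334.1.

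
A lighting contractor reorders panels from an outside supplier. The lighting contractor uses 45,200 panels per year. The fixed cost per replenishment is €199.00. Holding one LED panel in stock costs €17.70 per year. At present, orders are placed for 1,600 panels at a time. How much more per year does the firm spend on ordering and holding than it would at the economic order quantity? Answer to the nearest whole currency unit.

Extra cost ≈ €1,938 per year

EOQ = √(2DS/H) = √(2 × 45,200 × 199 / 17.7) ≈ 1008.15.
Cost at Q* = (D/Q*)S + (Q*/2)H = √(2DSH) ≈ €17,844.21.
Cost at Q = 1,600: (45,200/1,600)×199 + (1,600/2)×17.7 = €5,621.75 + €14,160.00 = €19,781.75.
Excess = €19,781.75 − €17,844.21 = €1,937.54.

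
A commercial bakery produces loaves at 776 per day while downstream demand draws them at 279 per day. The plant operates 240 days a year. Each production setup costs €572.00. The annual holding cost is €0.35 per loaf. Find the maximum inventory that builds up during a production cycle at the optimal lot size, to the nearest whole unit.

I_max ≈ 11,840 loaves

Annual demand D = 279 × 240 = 66,960.
Production build-up factor (1 − d/p) = 1 − 279/776 = 0.6405.
Q* = √(2DS / (H(1 − d/p))) = √(2 × 66,960 × 572 / (0.35 × 0.6405)).
= √(76,602,240 / 0.2242) ≈ 18485.848.
Maximum inventory = Q*(1 − d/p) = 18485.848 × 0.6405 ≈ 11839.519.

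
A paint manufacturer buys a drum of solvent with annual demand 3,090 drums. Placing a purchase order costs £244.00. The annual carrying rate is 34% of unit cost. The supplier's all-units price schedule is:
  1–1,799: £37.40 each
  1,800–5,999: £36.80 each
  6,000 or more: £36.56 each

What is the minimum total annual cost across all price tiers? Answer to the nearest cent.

Holding cost per unit per year at price C is H = 0.34·C.
Candidates are each tier's EOQ (if it falls in that tier) and each price-break quantity.
EOQ at £37.40 = 344.4 (feasible in tier 1): TC = 3,090×£37.40 + (3,090/344.4)×244 + (344.4/2)×0.34×£37.40 = £119,944.89.
EOQ at £36.80 = 347.2 < 1800, so use break Q=1800: TC = 3,090×£36.80 + (3,090/1800.0)×244 + (1800.0/2)×0.34×£36.80 = £125,391.67.
EOQ at £36.56 = 348.3 < 6000, so use break Q=6000: TC = 3,090×£36.56 + (3,090/6000.0)×244 + (6000.0/2)×0.34×£36.56 = £150,387.26.
Lowest total cost among the candidates is at Q = 344.4.

TC* ≈ £119,944.89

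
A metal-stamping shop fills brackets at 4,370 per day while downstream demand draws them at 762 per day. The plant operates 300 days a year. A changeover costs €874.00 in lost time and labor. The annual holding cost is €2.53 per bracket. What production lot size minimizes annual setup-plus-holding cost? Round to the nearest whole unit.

Annual demand D = 762 × 300 = 228,600.
Production build-up factor (1 − d/p) = 1 − 762/4,370 = 0.8256.
Q* = √(2DS / (H(1 − d/p))) = √(2 × 228,600 × 874 / (2.53 × 0.8256)).
= √(399,592,800 / 2.0888) ≈ 13831.078.

Q* ≈ 13,831 brackets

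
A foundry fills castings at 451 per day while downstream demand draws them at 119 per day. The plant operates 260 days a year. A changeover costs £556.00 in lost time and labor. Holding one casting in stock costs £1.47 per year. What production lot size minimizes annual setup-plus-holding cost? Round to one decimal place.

Annual demand D = 119 × 260 = 30,940.
Production build-up factor (1 − d/p) = 1 − 119/451 = 0.7361.
Q* = √(2DS / (H(1 − d/p))) = √(2 × 30,940 × 556 / (1.47 × 0.7361)).
= √(34,405,280 / 1.0821) ≈ 5638.624.

Q* ≈ 5,638.6 castings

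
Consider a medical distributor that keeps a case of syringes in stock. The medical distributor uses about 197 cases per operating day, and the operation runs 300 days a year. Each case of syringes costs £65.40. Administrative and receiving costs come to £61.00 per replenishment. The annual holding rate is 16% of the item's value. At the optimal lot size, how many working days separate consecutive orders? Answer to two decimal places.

T ≈ 4.21 days

Annual demand D = 197 × 300 = 59,100.
Holding cost H = 0.16 × £65.40 = £10.4640 per unit per year.
Q* = √(2DS/H) = √(2 × 59,100 × 61 / 10.464) ≈ 830.09.
Cycle time = Q*/D × 300 = 830.09 / 59,100 × 300 ≈ 4.214 days.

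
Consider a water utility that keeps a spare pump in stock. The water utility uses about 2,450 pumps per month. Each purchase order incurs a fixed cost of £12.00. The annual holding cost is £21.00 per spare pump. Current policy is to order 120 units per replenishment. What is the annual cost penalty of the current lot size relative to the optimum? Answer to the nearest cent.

Annual demand D = 2,450 × 12 = 29,400.
EOQ = √(2DS/H) = √(2 × 29,400 × 12 / 21) ≈ 183.30.
Cost at Q* = (D/Q*)S + (Q*/2)H = √(2DSH) ≈ £3,849.36.
Cost at Q = 120: (29,400/120)×12 + (120/2)×21 = £2,940.00 + £1,260.00 = £4,200.00.
Excess = £4,200.00 − £3,849.36 = £350.64.

Extra cost ≈ £350.64 per year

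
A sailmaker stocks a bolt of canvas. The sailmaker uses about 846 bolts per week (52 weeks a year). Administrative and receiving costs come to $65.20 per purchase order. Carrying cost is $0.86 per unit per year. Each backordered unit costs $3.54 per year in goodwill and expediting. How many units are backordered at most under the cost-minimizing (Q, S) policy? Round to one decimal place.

S* ≈ 562.8 bolts

Annual demand D = 846 × 52 = 43,992.
With planned backorders, Q* = √(2DS/H) · √((H+B)/B).
√(2DS/H) = √(2 × 43,992 × 65.2 / 0.86) = 2582.715.
√((H+B)/B) = √((0.86+3.54)/3.54) = 1.1149.
Q* ≈ 2879.394.
S* = Q* · H/(H+B) = 2879.394 × 0.86/4.4 ≈ 562.791.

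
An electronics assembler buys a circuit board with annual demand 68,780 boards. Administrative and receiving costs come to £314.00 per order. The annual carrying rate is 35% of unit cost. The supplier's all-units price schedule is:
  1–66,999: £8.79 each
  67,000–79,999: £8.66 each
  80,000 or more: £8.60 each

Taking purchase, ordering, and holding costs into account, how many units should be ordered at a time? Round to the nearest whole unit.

Q* ≈ 3,747 boards

Holding cost per unit per year at price C is H = 0.35·C.
Candidates are each tier's EOQ (if it falls in that tier) and each price-break quantity.
EOQ at £8.79 = 3747.0 (feasible in tier 1): TC = 68,780×£8.79 + (68,780/3747.0)×314 + (3747.0/2)×0.35×£8.79 = £616,103.81.
EOQ at £8.66 = 3775.0 < 67000, so use break Q=67000: TC = 68,780×£8.66 + (68,780/67000.0)×314 + (67000.0/2)×0.35×£8.66 = £697,495.64.
EOQ at £8.60 = 3788.2 < 80000, so use break Q=80000: TC = 68,780×£8.60 + (68,780/80000.0)×314 + (80000.0/2)×0.35×£8.60 = £712,177.96.
Lowest total cost is £616,103.81 at Q = 3747.0.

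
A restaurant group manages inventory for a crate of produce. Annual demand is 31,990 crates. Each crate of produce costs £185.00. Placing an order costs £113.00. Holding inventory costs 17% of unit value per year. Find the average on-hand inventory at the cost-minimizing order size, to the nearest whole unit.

Holding cost H = 0.17 × £185.00 = £31.4500 per unit per year.
EOQ = √(2DS/H) = √(2 × 31,990 × 113 / 31.45) ≈ 479.46.
Average inventory = Q*/2 ≈ 479.46 / 2 = 239.729.

Average inventory ≈ 240 crates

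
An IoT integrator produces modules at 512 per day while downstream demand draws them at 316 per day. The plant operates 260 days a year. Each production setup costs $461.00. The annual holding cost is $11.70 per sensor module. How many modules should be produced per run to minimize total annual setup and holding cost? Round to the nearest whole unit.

Annual demand D = 316 × 260 = 82,160.
Production build-up factor (1 − d/p) = 1 − 316/512 = 0.3828.
Q* = √(2DS / (H(1 − d/p))) = √(2 × 82,160 × 461 / (11.7 × 0.3828)).
= √(75,751,520 / 4.4789) ≈ 4112.536.

Q* ≈ 4,113 modules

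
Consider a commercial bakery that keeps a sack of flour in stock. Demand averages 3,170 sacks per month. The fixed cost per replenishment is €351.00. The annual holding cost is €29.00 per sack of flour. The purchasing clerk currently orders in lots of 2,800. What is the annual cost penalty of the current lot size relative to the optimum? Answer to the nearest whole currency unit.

Annual demand D = 3,170 × 12 = 38,040.
EOQ = √(2DS/H) = √(2 × 38,040 × 351 / 29) ≈ 959.60.
Cost at Q* = (D/Q*)S + (Q*/2)H = √(2DSH) ≈ €27,828.37.
Cost at Q = 2,800: (38,040/2,800)×351 + (2,800/2)×29 = €4,768.59 + €40,600.00 = €45,368.59.
Excess = €45,368.59 − €27,828.37 = €17,540.21.

Extra cost ≈ €17,540 per year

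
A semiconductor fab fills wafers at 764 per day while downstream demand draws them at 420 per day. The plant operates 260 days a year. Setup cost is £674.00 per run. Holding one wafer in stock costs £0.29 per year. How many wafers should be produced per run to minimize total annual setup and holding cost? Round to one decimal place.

Annual demand D = 420 × 260 = 109,200.
Production build-up factor (1 − d/p) = 1 − 420/764 = 0.4503.
Q* = √(2DS / (H(1 − d/p))) = √(2 × 109,200 × 674 / (0.29 × 0.4503)).
= √(147,201,600 / 0.1306) ≈ 33575.673.

Q* ≈ 33,575.7 wafers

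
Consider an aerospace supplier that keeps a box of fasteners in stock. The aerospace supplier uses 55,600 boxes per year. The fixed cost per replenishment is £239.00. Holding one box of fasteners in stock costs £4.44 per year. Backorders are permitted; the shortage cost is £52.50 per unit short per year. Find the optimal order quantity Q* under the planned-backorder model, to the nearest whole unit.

Q* ≈ 2,548 boxes

With planned backorders, Q* = √(2DS/H) · √((H+B)/B).
√(2DS/H) = √(2 × 55,600 × 239 / 4.44) = 2446.582.
√((H+B)/B) = √((4.44+52.5)/52.5) = 1.0414.
Q* ≈ 2547.938.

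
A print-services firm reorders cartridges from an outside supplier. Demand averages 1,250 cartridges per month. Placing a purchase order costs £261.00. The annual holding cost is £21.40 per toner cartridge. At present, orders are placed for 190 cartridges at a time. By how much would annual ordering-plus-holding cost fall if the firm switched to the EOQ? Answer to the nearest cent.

Extra cost ≈ £9,693.69 per year

Annual demand D = 1,250 × 12 = 15,000.
EOQ = √(2DS/H) = √(2 × 15,000 × 261 / 21.4) ≈ 604.89.
Cost at Q* = (D/Q*)S + (Q*/2)H = √(2DSH) ≈ £12,944.57.
Cost at Q = 190: (15,000/190)×261 + (190/2)×21.4 = £20,605.26 + £2,033.00 = £22,638.26.
Excess = £22,638.26 − £12,944.57 = £9,693.69.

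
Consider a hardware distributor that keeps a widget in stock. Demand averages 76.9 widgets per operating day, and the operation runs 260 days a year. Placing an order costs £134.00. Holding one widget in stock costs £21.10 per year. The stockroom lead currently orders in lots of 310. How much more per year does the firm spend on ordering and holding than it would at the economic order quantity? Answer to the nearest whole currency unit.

Extra cost ≈ £1,280 per year

Annual demand D = 76.9 × 260 = 19,994.
EOQ = √(2DS/H) = √(2 × 19,994 × 134 / 21.1) ≈ 503.94.
Cost at Q* = (D/Q*)S + (Q*/2)H = √(2DSH) ≈ £10,633.06.
Cost at Q = 310: (19,994/310)×134 + (310/2)×21.1 = £8,642.57 + £3,270.50 = £11,913.07.
Excess = £11,913.07 − £10,633.06 = £1,280.00.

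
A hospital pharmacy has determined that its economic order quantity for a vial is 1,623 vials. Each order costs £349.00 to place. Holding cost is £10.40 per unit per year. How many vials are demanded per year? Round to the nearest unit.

Invert the EOQ relation Q*² = 2DS/H.
From Q* = √(2DS/H): D = Q*²H / (2S) = 1,623² × 10.4 / (2 × 349) = 39247.767.

D ≈ 39,248 vials per year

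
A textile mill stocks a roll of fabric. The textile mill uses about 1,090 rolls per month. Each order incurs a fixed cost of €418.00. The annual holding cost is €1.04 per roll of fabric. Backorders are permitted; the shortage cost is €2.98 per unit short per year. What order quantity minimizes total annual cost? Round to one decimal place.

Annual demand D = 1,090 × 12 = 13,080.
With planned backorders, Q* = √(2DS/H) · √((H+B)/B).
√(2DS/H) = √(2 × 13,080 × 418 / 1.04) = 3242.577.
√((H+B)/B) = √((1.04+2.98)/2.98) = 1.1615.
Q* ≈ 3766.129.

Q* ≈ 3,766.1 rolls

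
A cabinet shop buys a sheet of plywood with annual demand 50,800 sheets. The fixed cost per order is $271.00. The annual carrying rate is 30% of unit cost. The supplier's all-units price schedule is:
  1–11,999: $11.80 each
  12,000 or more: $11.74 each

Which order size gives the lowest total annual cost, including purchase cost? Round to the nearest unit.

Holding cost per unit per year at price C is H = 0.30·C.
For each price level, check whether its EOQ is feasible; otherwise the best quantity at that price is the breakpoint.
EOQ at $11.80 = 2788.9 (feasible in tier 1): TC = 50,800×$11.80 + (50,800/2788.9)×271 + (2788.9/2)×0.30×$11.80 = $609,312.64.
EOQ at $11.74 = 2796.0 < 12000, so use break Q=12000: TC = 50,800×$11.74 + (50,800/12000.0)×271 + (12000.0/2)×0.30×$11.74 = $618,671.23.
Lowest total cost is $609,312.64 at Q = 2788.9.

Q* ≈ 2,789 sheets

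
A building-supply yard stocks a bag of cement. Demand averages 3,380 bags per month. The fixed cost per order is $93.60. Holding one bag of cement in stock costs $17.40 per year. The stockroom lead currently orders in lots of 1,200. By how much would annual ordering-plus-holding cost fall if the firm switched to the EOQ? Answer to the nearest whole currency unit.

Annual demand D = 3,380 × 12 = 40,560.
EOQ = √(2DS/H) = √(2 × 40,560 × 93.6 / 17.4) ≈ 660.58.
Cost at Q* = (D/Q*)S + (Q*/2)H = √(2DSH) ≈ $11,494.14.
Cost at Q = 1,200: (40,560/1,200)×93.6 + (1,200/2)×17.4 = $3,163.68 + $10,440.00 = $13,603.68.
Excess = $13,603.68 − $11,494.14 = $2,109.54.

Extra cost ≈ $2,110 per year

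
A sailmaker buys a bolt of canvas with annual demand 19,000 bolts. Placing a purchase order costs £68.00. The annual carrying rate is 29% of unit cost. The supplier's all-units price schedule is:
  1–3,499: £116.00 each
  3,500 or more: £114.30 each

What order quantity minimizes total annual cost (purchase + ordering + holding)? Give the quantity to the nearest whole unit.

Q* ≈ 277 bolts

Holding cost per unit per year at price C is H = 0.29·C.
For each price level, check whether its EOQ is feasible; otherwise the best quantity at that price is the breakpoint.
EOQ at £116.00 = 277.2 (feasible in tier 1): TC = 19,000×£116.00 + (19,000/277.2)×68 + (277.2/2)×0.29×£116.00 = £2,213,323.40.
EOQ at £114.30 = 279.2 < 3500, so use break Q=3500: TC = 19,000×£114.30 + (19,000/3500.0)×68 + (3500.0/2)×0.29×£114.30 = £2,230,076.39.
Lowest total cost is £2,213,323.40 at Q = 277.2.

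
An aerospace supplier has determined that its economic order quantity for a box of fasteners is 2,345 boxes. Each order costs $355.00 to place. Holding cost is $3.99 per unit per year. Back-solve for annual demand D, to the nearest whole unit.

Squaring Q* = √(2DS/H) gives Q*² = 2DS/H.
From Q* = √(2DS/H): D = Q*²H / (2S) = 2,345² × 3.99 / (2 × 355) = 30902.971.

D ≈ 30,903 boxes per year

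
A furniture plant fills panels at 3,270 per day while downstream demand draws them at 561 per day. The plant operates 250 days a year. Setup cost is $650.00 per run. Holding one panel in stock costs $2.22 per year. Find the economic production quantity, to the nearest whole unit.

Q* ≈ 9,957 panels

Annual demand D = 561 × 250 = 140,250.
Production build-up factor (1 − d/p) = 1 − 561/3,270 = 0.8284.
Q* = √(2DS / (H(1 − d/p))) = √(2 × 140,250 × 650 / (2.22 × 0.8284)).
= √(182,325,000 / 1.8391) ≈ 9956.713.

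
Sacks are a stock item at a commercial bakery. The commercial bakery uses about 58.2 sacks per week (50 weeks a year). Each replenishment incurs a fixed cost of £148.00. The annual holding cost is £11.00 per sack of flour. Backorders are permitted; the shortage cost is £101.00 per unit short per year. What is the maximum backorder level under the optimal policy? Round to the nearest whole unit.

Annual demand D = 58.2 × 50 = 2,910.
With planned backorders, Q* = √(2DS/H) · √((H+B)/B).
√(2DS/H) = √(2 × 2,910 × 148 / 11) = 279.831.
√((H+B)/B) = √((11+101)/101) = 1.0530.
Q* ≈ 294.676.
S* = Q* · H/(H+B) = 294.676 × 11/112 ≈ 28.941.

S* ≈ 29 sacks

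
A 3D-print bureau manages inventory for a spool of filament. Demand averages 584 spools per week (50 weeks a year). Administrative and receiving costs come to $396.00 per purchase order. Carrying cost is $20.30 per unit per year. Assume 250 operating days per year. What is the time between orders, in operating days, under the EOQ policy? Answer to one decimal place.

Annual demand D = 584 × 50 = 29,200.
The optimal lot size = √(2DS/H) = √(2 × 29,200 × 396 / 20.3) ≈ 1067.35.
Cycle time = Q*/D × 250 = 1067.35 / 29,200 × 250 ≈ 9.138 days.

T ≈ 9.1 days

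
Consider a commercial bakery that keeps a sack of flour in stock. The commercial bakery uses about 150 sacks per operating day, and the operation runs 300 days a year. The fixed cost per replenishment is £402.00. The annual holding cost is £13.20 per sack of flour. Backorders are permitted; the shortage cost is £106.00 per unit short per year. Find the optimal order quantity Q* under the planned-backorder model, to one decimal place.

Q* ≈ 1,755.6 sacks

Annual demand D = 150 × 300 = 45,000.
With planned backorders, Q* = √(2DS/H) · √((H+B)/B).
√(2DS/H) = √(2 × 45,000 × 402 / 13.2) = 1655.569.
√((H+B)/B) = √((13.2+106)/106) = 1.0604.
Q* ≈ 1755.628.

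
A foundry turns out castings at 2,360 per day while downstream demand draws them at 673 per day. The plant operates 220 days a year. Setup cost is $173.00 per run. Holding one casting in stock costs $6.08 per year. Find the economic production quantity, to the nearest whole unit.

Annual demand D = 673 × 220 = 148,060.
Production build-up factor (1 − d/p) = 1 − 673/2,360 = 0.7148.
Q* = √(2DS / (H(1 − d/p))) = √(2 × 148,060 × 173 / (6.08 × 0.7148)).
= √(51,228,760 / 4.3462) ≈ 3433.235.

Q* ≈ 3,433 castings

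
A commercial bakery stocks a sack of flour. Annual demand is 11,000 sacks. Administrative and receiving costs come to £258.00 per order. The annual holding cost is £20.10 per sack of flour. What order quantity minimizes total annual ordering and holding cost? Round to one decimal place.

EOQ = √(2DS / H) = √(2 × 11,000 × 258 / 20.1).
= √(5,676,000 / 20.1) = √282,388.0597 ≈ 531.402.

Q* ≈ 531.4 sacks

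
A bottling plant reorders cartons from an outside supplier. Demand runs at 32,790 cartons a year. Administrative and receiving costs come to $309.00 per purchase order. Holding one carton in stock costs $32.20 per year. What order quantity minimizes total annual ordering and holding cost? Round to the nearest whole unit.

Q* ≈ 793 cartons

EOQ = √(2DS / H) = √(2 × 32,790 × 309 / 32.2).
= √(20,264,220 / 32.2) = √629,323.6025 ≈ 793.299.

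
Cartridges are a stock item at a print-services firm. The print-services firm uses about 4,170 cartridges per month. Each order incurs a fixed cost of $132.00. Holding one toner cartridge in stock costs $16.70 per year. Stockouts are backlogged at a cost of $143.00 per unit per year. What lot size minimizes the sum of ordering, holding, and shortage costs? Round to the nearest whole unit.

Annual demand D = 4,170 × 12 = 50,040.
With planned backorders, Q* = √(2DS/H) · √((H+B)/B).
√(2DS/H) = √(2 × 50,040 × 132 / 16.7) = 889.411.
√((H+B)/B) = √((16.7+143)/143) = 1.0568.
Q* ≈ 939.911.

Q* ≈ 940 cartridges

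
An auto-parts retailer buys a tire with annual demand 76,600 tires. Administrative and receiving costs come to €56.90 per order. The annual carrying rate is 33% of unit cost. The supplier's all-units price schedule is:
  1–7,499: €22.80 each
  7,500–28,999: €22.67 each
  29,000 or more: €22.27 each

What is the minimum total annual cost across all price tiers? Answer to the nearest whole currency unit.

Holding cost per unit per year at price C is H = 0.33·C.
Candidates are each tier's EOQ (if it falls in that tier) and each price-break quantity.
EOQ at €22.80 = 1076.4 (feasible in tier 1): TC = 76,600×€22.80 + (76,600/1076.4)×56.9 + (1076.4/2)×0.33×€22.80 = €1,754,578.60.
EOQ at €22.67 = 1079.5 < 7500, so use break Q=7500: TC = 76,600×€22.67 + (76,600/7500.0)×56.9 + (7500.0/2)×0.33×€22.67 = €1,765,157.26.
EOQ at €22.27 = 1089.1 < 29000, so use break Q=29000: TC = 76,600×€22.27 + (76,600/29000.0)×56.9 + (29000.0/2)×0.33×€22.27 = €1,812,594.24.
Lowest total cost among the candidates is at Q = 1076.4.

TC* ≈ €1,754,579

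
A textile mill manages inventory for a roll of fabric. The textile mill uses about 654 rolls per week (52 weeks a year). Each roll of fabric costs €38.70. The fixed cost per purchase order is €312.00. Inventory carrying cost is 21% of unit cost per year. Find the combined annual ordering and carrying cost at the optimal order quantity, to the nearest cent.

Annual demand D = 654 × 52 = 34,008.
Holding cost H = 0.21 × €38.70 = €8.1270 per unit per year.
The optimal lot size = √(2DS/H) = √(2 × 34,008 × 312 / 8.127) ≈ 1615.91.
At the optimum the two cost components are equal, so total cost = 2·(Q*/2)H = Q*·H.
Minimum total = √(2DSH) = √(2 × 34,008 × 312 × 8.127) ≈ 13132.517.

TC* ≈ €13,132.52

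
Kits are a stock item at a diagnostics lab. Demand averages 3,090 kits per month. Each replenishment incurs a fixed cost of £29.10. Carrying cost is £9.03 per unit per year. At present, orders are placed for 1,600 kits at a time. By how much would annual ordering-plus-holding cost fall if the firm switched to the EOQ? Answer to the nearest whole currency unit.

Annual demand D = 3,090 × 12 = 37,080.
EOQ = √(2DS/H) = √(2 × 37,080 × 29.1 / 9.03) ≈ 488.86.
Cost at Q* = (D/Q*)S + (Q*/2)H = √(2DSH) ≈ £4,414.44.
Cost at Q = 1,600: (37,080/1,600)×29.1 + (1,600/2)×9.03 = £674.39 + £7,224.00 = £7,898.39.
Excess = £7,898.39 − £4,414.44 = £3,483.96.

Extra cost ≈ £3,484 per year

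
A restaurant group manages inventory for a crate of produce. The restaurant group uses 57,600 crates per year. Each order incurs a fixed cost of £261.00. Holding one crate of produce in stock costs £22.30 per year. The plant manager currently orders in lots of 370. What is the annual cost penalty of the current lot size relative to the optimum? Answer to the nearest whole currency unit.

EOQ = √(2DS/H) = √(2 × 57,600 × 261 / 22.3) ≈ 1161.17.
Cost at Q* = (D/Q*)S + (Q*/2)H = √(2DSH) ≈ £25,893.99.
Cost at Q = 370: (57,600/370)×261 + (370/2)×22.3 = £40,631.35 + £4,125.50 = £44,756.85.
Excess = £44,756.85 − £25,893.99 = £18,862.86.

Extra cost ≈ £18,863 per year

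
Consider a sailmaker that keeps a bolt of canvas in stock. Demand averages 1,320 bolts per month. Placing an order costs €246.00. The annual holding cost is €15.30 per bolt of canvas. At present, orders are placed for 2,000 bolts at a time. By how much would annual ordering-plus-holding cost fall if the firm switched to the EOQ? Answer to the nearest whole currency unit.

Annual demand D = 1,320 × 12 = 15,840.
EOQ = √(2DS/H) = √(2 × 15,840 × 246 / 15.3) ≈ 713.70.
Cost at Q* = (D/Q*)S + (Q*/2)H = √(2DSH) ≈ €10,919.58.
Cost at Q = 2,000: (15,840/2,000)×246 + (2,000/2)×15.3 = €1,948.32 + €15,300.00 = €17,248.32.
Excess = €17,248.32 − €10,919.58 = €6,328.74.

Extra cost ≈ €6,329 per year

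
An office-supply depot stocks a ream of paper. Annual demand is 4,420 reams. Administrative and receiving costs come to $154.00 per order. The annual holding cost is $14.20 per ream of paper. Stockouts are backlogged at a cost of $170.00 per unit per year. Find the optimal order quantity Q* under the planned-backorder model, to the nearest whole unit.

With planned backorders, Q* = √(2DS/H) · √((H+B)/B).
√(2DS/H) = √(2 × 4,420 × 154 / 14.2) = 309.629.
√((H+B)/B) = √((14.2+170)/170) = 1.0409.
Q* ≈ 322.302.

Q* ≈ 322 reams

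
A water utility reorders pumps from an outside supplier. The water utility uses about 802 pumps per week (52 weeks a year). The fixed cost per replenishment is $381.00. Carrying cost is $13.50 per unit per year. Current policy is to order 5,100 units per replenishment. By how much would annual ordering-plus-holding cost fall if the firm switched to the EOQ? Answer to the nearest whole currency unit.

Extra cost ≈ $16,828 per year

Annual demand D = 802 × 52 = 41,704.
EOQ = √(2DS/H) = √(2 × 41,704 × 381 / 13.5) ≈ 1534.26.
Cost at Q* = (D/Q*)S + (Q*/2)H = √(2DSH) ≈ $20,712.53.
Cost at Q = 5,100: (41,704/5,100)×381 + (5,100/2)×13.5 = $3,115.53 + $34,425.00 = $37,540.53.
Excess = $37,540.53 − $20,712.53 = $16,828.00.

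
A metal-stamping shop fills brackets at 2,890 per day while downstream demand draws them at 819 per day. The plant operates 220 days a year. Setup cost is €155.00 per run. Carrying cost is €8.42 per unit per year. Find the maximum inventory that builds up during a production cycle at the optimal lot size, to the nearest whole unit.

I_max ≈ 2,180 brackets

Annual demand D = 819 × 220 = 180,180.
Production build-up factor (1 − d/p) = 1 − 819/2,890 = 0.7166.
Q* = √(2DS / (H(1 − d/p))) = √(2 × 180,180 × 155 / (8.42 × 0.7166)).
= √(55,855,800 / 6.0338) ≈ 3042.545.
Maximum inventory = Q*(1 − d/p) = 3042.545 × 0.7166 ≈ 2180.315.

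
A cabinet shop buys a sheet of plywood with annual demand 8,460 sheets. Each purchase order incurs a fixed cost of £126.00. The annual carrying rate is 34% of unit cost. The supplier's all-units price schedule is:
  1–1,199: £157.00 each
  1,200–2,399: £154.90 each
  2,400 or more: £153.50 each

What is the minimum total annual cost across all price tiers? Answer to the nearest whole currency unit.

TC* ≈ £1,338,888

Holding cost per unit per year at price C is H = 0.34·C.
Candidates are each tier's EOQ (if it falls in that tier) and each price-break quantity.
EOQ at £157.00 = 199.8 (feasible in tier 1): TC = 8,460×£157.00 + (8,460/199.8)×126 + (199.8/2)×0.34×£157.00 = £1,338,887.80.
EOQ at £154.90 = 201.2 < 1200, so use break Q=1200: TC = 8,460×£154.90 + (8,460/1200.0)×126 + (1200.0/2)×0.34×£154.90 = £1,342,941.90.
EOQ at £153.50 = 202.1 < 2400, so use break Q=2400: TC = 8,460×£153.50 + (8,460/2400.0)×126 + (2400.0/2)×0.34×£153.50 = £1,361,682.15.
Lowest total cost among the candidates is at Q = 199.8.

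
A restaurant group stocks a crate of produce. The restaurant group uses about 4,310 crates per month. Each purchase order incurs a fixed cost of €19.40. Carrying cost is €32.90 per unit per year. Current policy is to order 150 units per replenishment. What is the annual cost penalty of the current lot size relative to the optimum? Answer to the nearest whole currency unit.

Annual demand D = 4,310 × 12 = 51,720.
EOQ = √(2DS/H) = √(2 × 51,720 × 19.4 / 32.9) ≈ 246.97.
Cost at Q* = (D/Q*)S + (Q*/2)H = √(2DSH) ≈ €8,125.37.
Cost at Q = 150: (51,720/150)×19.4 + (150/2)×32.9 = €6,689.12 + €2,467.50 = €9,156.62.
Excess = €9,156.62 − €8,125.37 = €1,031.25.

Extra cost ≈ €1,031 per year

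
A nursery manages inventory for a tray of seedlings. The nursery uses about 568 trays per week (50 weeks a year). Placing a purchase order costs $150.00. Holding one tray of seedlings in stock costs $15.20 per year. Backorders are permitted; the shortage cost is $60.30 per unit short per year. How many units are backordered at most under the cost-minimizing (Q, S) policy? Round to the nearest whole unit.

Annual demand D = 568 × 50 = 28,400.
With planned backorders, Q* = √(2DS/H) · √((H+B)/B).
√(2DS/H) = √(2 × 28,400 × 150 / 15.2) = 748.683.
√((H+B)/B) = √((15.2+60.3)/60.3) = 1.1190.
Q* ≈ 837.747.
S* = Q* · H/(H+B) = 837.747 × 15.2/75.5 ≈ 168.659.

S* ≈ 169 trays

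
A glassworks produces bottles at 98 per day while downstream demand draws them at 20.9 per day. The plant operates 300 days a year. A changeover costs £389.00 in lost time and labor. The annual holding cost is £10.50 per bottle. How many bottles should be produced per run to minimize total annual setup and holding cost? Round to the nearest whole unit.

Q* ≈ 768 bottles

Annual demand D = 20.9 × 300 = 6,270.
Production build-up factor (1 − d/p) = 1 − 20.9/98 = 0.7867.
Q* = √(2DS / (H(1 − d/p))) = √(2 × 6,270 × 389 / (10.5 × 0.7867)).
= √(4,878,060 / 8.2607) ≈ 768.449.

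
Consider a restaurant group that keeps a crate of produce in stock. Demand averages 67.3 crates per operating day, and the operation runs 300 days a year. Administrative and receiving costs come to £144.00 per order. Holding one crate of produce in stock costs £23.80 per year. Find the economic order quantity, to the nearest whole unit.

Q* ≈ 494 crates

Annual demand D = 67.3 × 300 = 20,190.
EOQ = √(2DS / H) = √(2 × 20,190 × 144 / 23.8).
= √(5,814,720 / 23.8) = √244,315.9664 ≈ 494.283.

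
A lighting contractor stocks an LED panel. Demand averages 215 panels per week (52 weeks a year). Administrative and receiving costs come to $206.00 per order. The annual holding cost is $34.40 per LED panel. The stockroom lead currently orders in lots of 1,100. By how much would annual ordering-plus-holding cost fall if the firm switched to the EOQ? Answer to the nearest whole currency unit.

Annual demand D = 215 × 52 = 11,180.
EOQ = √(2DS/H) = √(2 × 11,180 × 206 / 34.4) ≈ 365.92.
Cost at Q* = (D/Q*)S + (Q*/2)H = √(2DSH) ≈ $12,587.77.
Cost at Q = 1,100: (11,180/1,100)×206 + (1,100/2)×34.4 = $2,093.71 + $18,920.00 = $21,013.71.
Excess = $21,013.71 − $12,587.77 = $8,425.94.

Extra cost ≈ $8,426 per year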